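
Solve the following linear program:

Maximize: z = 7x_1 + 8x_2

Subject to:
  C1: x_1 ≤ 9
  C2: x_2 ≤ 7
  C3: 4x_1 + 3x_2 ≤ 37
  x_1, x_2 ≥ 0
Each vertex is the intersection of two constraint boundaries that also satisfies all remaining constraints:
  x_1 = 0 and x_2 = 0 → (0, 0)
  x_1 = 9 and x_2 = 0 → (9, 0)
  x_1 = 9 and 4x_1 + 3x_2 = 37 → (9, 0.3333)
  x_2 = 7 and 4x_1 + 3x_2 = 37 → (4, 7)
  x_2 = 7 and x_1 = 0 → (0, 7)

Evaluating z = 7x_1 + 8x_2 at each vertex:
  (0, 0): z = 0
  (9, 0): z = 63
  (9, 0.3333): z = 65.67
  (4, 7): z = 84
  (0, 7): z = 56

The maximum is at (4, 7) with z = 84.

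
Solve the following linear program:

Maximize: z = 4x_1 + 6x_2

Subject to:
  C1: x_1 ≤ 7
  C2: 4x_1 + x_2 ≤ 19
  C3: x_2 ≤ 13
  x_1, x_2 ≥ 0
Each vertex is the intersection of two constraint boundaries that also satisfies all remaining constraints:
  x_1 = 0 and x_2 = 0 → (0, 0)
  4x_1 + x_2 = 19 and x_2 = 0 → (4.75, 0)
  4x_1 + x_2 = 19 and x_2 = 13 → (1.5, 13)
  x_2 = 13 and x_1 = 0 → (0, 13)

Evaluating z = 4x_1 + 6x_2 at each vertex:
  (0, 0): z = 0
  (4.75, 0): z = 19
  (1.5, 13): z = 84
  (0, 13): z = 78

The maximum is at (1.5, 13) with z = 84.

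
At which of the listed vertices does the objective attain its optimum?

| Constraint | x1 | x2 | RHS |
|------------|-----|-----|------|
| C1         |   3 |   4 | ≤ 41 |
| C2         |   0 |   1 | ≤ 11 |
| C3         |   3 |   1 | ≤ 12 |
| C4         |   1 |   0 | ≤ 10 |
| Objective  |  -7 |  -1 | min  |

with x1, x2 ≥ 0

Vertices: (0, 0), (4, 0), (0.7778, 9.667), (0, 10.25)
Evaluating z = -7x1 - x2 at each vertex:
  (0, 0): z = 0
  (4, 0): z = -28
  (0.7778, 9.667): z = -15.11
  (0, 10.25): z = -10.25

The smallest value is z = -28, attained at (4, 0).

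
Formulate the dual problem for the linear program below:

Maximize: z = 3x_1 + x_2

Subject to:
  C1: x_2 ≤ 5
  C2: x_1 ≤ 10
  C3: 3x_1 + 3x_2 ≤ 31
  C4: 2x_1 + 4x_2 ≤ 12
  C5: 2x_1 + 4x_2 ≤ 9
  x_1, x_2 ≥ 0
Minimize: z = 5y1 + 10y2 + 31y3 + 12y4 + 9y5

Subject to:
  C1: -y2 - 3y3 - 2y4 - 2y5 ≤ -3
  C2: -y1 - 3y3 - 4y4 - 4y5 ≤ -1
  y1, y2, y3, y4, y5 ≥ 0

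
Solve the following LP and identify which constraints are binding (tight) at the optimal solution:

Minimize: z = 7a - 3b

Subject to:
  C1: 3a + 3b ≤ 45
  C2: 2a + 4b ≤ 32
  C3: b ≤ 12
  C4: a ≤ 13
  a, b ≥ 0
Optimal: a = 0, b = 8
Slack at optimum:
  C1: slack = 21
  C2: slack = 0 (binding)
  C3: slack = 4
  C4: slack = 13
  a ≥ 0: a = 0 (binding)
  b ≥ 0: b = 8
Binding constraints: C2, a ≥ 0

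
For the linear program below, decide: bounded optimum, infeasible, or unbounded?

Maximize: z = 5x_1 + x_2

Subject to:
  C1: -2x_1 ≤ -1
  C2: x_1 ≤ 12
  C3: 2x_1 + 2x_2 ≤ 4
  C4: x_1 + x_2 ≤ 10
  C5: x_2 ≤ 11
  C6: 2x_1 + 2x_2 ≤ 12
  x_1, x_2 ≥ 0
The point (2, 0) satisfies every constraint, so the LP is feasible; the constraints give x_1 ≤ 12 and x_2 ≤ 11, which with x_1, x_2 ≥ 0 keep the feasible region inside a bounded box. A feasible, bounded LP attains a finite optimum at a vertex.

Evaluating z = 5x_1 + x_2 at each vertex:
  (0.5, 0): z = 2.5
  (2, 0): z = 10
  (0.5, 1.5): z = 4

Bounded optimum: z* = 10 at (2, 0).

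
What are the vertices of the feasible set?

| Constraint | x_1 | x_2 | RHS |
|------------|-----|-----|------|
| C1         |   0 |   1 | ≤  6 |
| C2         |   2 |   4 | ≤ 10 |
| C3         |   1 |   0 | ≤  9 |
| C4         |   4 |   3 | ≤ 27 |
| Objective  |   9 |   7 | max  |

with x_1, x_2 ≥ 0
Each vertex is the intersection of two constraint boundaries that also satisfies all remaining constraints:
  x_1 = 0 and x_2 = 0 → (0, 0)
  2x_1 + 4x_2 = 10 and x_2 = 0 → (5, 0)
  2x_1 + 4x_2 = 10 and x_1 = 0 → (0, 2.5)

Vertices: (0, 0), (5, 0), (0, 2.5)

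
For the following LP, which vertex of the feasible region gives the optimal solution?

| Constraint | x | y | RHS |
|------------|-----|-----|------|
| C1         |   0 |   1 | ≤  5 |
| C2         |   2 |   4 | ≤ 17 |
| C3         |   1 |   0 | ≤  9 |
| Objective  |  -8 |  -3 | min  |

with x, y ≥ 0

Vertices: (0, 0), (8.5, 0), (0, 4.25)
Evaluating z = -8x - 3y at each vertex:
  (0, 0): z = 0
  (8.5, 0): z = -68
  (0, 4.25): z = -12.75

The smallest value is z = -68, attained at (8.5, 0).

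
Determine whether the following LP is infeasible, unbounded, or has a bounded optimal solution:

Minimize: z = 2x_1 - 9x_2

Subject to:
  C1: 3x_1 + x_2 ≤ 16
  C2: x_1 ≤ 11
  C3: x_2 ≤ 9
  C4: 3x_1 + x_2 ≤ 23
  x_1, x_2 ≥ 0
The point (0, 9) satisfies every constraint, so the LP is feasible; the constraints give x_1 ≤ 11 and x_2 ≤ 9, which with x_1, x_2 ≥ 0 keep the feasible region inside a bounded box. A feasible, bounded LP attains a finite optimum at a vertex.

Feasible with finite optimum z* = -81 at (0, 9).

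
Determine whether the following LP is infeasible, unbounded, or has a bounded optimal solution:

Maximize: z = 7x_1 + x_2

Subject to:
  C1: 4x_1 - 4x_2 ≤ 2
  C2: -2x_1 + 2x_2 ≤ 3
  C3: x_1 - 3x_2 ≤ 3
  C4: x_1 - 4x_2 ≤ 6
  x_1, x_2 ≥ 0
Feasible point: (0, 0) satisfies every constraint, so the LP is feasible.
Direction d = (1, 1): for each constraint row a, a·d ≤ 0 —
  (4)(1) + (-4)(1) = 0 ≤ 0
  (-2)(1) + (2)(1) = 0 ≤ 0
  (1)(1) + (-3)(1) = -2 ≤ 0
  (1)(1) + (-4)(1) = -3 ≤ 0
and d ≥ 0, so (0, 0) + t·d stays feasible for every t ≥ 0. Along this ray z = 7x_1 + x_2 changes by 8 per unit t, so z → +∞.

Unbounded: there is a feasible ray along which z → +∞.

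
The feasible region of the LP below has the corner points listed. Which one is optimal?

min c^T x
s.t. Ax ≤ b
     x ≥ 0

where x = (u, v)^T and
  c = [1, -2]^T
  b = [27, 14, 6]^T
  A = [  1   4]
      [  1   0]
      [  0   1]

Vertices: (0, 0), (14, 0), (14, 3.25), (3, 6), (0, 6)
(0, 6) with z = -12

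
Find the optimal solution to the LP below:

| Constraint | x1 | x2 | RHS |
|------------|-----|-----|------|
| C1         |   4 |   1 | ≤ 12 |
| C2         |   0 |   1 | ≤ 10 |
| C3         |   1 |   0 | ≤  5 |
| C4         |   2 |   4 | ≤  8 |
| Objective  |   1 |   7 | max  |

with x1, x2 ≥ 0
Each vertex is the intersection of two constraint boundaries that also satisfies all remaining constraints:
  x1 = 0 and x2 = 0 → (0, 0)
  4x1 + x2 = 12 and x2 = 0 → (3, 0)
  4x1 + x2 = 12 and 2x1 + 4x2 = 8 → (2.857, 0.5714)
  2x1 + 4x2 = 8 and x1 = 0 → (0, 2)

Evaluating z = x1 + 7x2 at each vertex:
  (0, 0): z = 0
  (3, 0): z = 3
  (2.857, 0.5714): z = 6.857
  (0, 2): z = 14

The maximum is at (0, 2) with z = 14.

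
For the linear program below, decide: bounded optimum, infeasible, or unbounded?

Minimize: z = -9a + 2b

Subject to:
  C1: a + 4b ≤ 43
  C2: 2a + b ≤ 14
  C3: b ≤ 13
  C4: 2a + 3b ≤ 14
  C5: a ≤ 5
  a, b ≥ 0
The point (5, 0) satisfies every constraint, so the LP is feasible; the constraints give a ≤ 5 and b ≤ 13, which with a, b ≥ 0 keep the feasible region inside a bounded box. A feasible, bounded LP attains a finite optimum at a vertex.

Bounded optimum: z* = -45 at (5, 0).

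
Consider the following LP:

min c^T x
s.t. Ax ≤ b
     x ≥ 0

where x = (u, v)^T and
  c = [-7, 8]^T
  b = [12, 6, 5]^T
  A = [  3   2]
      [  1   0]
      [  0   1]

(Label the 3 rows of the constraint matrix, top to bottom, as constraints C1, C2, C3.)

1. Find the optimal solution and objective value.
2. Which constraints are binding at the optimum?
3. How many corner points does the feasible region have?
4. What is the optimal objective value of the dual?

1. u = 4, v = 0, z = -28
2. C1, v ≥ 0
3. 4
4. -28 (by strong duality, equal to the primal optimum)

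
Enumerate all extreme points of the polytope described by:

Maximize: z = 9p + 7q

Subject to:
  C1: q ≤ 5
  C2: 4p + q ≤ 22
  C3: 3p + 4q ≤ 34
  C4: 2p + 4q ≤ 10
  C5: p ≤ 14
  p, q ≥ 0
Each vertex is the intersection of two constraint boundaries that also satisfies all remaining constraints:
  p = 0 and q = 0 → (0, 0)
  2p + 4q = 10 and q = 0 → (5, 0)
  2p + 4q = 10 and p = 0 → (0, 2.5)

Vertices: (0, 0), (5, 0), (0, 2.5)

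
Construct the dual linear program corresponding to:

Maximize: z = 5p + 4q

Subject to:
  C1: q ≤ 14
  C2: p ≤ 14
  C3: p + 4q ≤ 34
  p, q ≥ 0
Minimize: z = 14y1 + 14y2 + 34y3

Subject to:
  C1: -y2 - y3 ≤ -5
  C2: -y1 - 4y3 ≤ -4
  y1, y2, y3 ≥ 0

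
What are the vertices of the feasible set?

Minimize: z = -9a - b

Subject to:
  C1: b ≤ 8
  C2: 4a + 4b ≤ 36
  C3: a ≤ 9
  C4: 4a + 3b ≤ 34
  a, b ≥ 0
Each vertex is the intersection of two constraint boundaries that also satisfies all remaining constraints:
  a = 0 and b = 0 → (0, 0)
  4a + 3b = 34 and b = 0 → (8.5, 0)
  4a + 4b = 36 and 4a + 3b = 34 → (7, 2)
  b = 8 and 4a + 4b = 36 → (1, 8)
  b = 8 and a = 0 → (0, 8)

Vertices: (0, 0), (8.5, 0), (7, 2), (1, 8), (0, 8)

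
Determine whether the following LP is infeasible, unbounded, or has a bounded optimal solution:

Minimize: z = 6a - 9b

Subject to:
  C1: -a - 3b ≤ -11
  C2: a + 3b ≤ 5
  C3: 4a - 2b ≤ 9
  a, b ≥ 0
C2 requires a + 3b ≤ 5, while C1 (-a - 3b ≤ -11) is equivalent to a + 3b ≥ 11. Together they would need 11 ≤ a + 3b ≤ 5, which is impossible since 11 > 5. No point satisfies all constraints.

Infeasible: no point satisfies all constraints simultaneously.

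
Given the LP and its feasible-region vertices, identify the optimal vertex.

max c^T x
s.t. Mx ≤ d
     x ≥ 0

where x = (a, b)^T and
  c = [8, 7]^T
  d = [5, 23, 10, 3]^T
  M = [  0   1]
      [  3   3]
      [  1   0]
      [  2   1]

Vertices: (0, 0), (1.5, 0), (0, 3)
(0, 3) with z = 21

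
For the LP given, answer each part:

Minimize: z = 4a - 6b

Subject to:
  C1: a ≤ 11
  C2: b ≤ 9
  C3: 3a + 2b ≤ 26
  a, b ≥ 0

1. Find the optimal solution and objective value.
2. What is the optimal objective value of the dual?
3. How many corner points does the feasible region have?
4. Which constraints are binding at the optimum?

1. a = 0, b = 9, z = -54
2. -54 (by strong duality, equal to the primal optimum)
3. 4
4. C2, a ≥ 0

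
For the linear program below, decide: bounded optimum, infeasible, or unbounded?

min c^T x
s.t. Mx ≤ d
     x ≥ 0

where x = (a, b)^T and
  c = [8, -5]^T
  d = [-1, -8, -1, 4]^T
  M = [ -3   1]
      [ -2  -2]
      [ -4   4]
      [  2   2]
One constraint requires 2a + 2b ≤ 4, while the constraint -2a - 2b ≤ -8 is equivalent to 2a + 2b ≥ 8. Together they would need 8 ≤ 2a + 2b ≤ 4, which is impossible since 8 > 4. No point satisfies all constraints.

The feasible region is empty; the LP is infeasible.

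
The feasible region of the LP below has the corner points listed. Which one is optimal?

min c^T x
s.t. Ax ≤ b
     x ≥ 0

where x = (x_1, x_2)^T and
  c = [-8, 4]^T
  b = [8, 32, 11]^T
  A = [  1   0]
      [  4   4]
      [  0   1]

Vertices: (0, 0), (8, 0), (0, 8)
Evaluating z = -8x_1 + 4x_2 at each vertex:
  (0, 0): z = 0
  (8, 0): z = -64
  (0, 8): z = 32

The smallest value is z = -64, attained at (8, 0).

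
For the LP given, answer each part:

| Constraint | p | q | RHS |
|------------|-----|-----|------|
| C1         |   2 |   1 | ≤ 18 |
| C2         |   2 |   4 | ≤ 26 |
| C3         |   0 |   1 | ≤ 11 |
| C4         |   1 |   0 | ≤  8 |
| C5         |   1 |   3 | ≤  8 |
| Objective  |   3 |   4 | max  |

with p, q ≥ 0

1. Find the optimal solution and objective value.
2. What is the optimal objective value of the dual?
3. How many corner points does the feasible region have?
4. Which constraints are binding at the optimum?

1. p = 8, q = 0, z = 24
2. 24 (by strong duality, equal to the primal optimum)
3. 3
4. C4, C5, q ≥ 0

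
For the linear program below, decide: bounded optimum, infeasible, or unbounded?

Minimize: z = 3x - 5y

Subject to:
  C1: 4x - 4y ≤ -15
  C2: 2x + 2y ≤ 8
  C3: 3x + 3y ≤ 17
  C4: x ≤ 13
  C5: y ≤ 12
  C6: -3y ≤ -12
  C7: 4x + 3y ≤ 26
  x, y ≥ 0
The point (0, 4) satisfies every constraint, so the LP is feasible; the constraints give x ≤ 13 and y ≤ 12, which with x, y ≥ 0 keep the feasible region inside a bounded box. A feasible, bounded LP attains a finite optimum at a vertex.

Evaluating z = 3x - 5y at each vertex:
  (0, 4): z = -20

Bounded optimum: z* = -20 at (0, 4).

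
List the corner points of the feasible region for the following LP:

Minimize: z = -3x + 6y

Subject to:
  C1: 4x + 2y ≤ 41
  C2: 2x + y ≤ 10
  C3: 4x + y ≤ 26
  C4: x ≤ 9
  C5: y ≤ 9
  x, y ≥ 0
Each vertex is the intersection of two constraint boundaries that also satisfies all remaining constraints:
  x = 0 and y = 0 → (0, 0)
  2x + y = 10 and y = 0 → (5, 0)
  2x + y = 10 and y = 9 → (0.5, 9)
  y = 9 and x = 0 → (0, 9)

Vertices: (0, 0), (5, 0), (0.5, 9), (0, 9)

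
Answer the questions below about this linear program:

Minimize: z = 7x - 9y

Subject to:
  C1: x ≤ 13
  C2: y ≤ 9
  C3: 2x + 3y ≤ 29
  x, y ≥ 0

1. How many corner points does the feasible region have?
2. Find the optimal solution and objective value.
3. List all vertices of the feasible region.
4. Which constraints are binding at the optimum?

1. 5
2. x = 0, y = 9, z = -81
3. (0, 0), (13, 0), (13, 1), (1, 9), (0, 9)
4. C2, x ≥ 0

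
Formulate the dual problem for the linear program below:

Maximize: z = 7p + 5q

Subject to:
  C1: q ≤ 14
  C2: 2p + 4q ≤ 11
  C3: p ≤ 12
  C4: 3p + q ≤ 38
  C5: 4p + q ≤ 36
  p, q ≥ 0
Minimize: z = 14y1 + 11y2 + 12y3 + 38y4 + 36y5

Subject to:
  C1: -2y2 - y3 - 3y4 - 4y5 ≤ -7
  C2: -y1 - 4y2 - y4 - y5 ≤ -5
  y1, y2, y3, y4, y5 ≥ 0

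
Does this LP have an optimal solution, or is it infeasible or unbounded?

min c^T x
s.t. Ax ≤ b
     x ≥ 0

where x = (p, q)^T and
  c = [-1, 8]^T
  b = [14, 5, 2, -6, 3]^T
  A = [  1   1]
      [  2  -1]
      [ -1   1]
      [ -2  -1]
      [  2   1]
One constraint requires 2p + q ≤ 3, while the constraint -2p - q ≤ -6 is equivalent to 2p + q ≥ 6. Together they would need 6 ≤ 2p + q ≤ 3, which is impossible since 6 > 3. No point satisfies all constraints.

Infeasible: no point satisfies all constraints simultaneously.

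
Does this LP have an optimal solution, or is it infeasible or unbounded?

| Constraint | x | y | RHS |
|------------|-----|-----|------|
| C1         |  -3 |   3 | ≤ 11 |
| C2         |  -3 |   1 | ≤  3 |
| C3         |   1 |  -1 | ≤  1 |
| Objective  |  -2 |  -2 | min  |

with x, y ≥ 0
Feasible point: (0, 0) satisfies every constraint, so the LP is feasible.
Direction d = (1, 1): for each constraint row a, a·d ≤ 0 —
  (-3)(1) + (3)(1) = 0 ≤ 0
  (-3)(1) + (1)(1) = -2 ≤ 0
  (1)(1) + (-1)(1) = 0 ≤ 0
and d ≥ 0, so (0, 0) + t·d stays feasible for every t ≥ 0. Along this ray z = -2x - 2y changes by -4 per unit t, so z → −∞.

The LP is unbounded; z can be made arbitrarily small.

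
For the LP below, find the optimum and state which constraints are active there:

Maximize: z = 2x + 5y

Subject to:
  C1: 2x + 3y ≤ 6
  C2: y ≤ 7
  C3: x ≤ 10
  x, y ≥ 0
Optimal: x = 0, y = 2
Binding: C1, x ≥ 0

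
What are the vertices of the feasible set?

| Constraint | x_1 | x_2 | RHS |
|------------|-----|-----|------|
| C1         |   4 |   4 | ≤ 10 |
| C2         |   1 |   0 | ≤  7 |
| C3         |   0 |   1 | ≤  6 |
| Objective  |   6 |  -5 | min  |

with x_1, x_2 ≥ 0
Each vertex is the intersection of two constraint boundaries that also satisfies all remaining constraints:
  x_1 = 0 and x_2 = 0 → (0, 0)
  4x_1 + 4x_2 = 10 and x_2 = 0 → (2.5, 0)
  4x_1 + 4x_2 = 10 and x_1 = 0 → (0, 2.5)

Vertices: (0, 0), (2.5, 0), (0, 2.5)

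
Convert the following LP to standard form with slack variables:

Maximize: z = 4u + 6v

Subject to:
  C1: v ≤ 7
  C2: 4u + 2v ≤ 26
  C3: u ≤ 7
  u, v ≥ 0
max z = 4u + 6v

s.t.
  v + s1 = 7
  4u + 2v + s2 = 26
  u + s3 = 7
  u, v, s1, s2, s3 ≥ 0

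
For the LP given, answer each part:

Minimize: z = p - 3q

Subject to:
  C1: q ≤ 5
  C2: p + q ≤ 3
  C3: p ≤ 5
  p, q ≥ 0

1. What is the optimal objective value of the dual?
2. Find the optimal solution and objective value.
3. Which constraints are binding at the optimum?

1. -9 (by strong duality, equal to the primal optimum)
2. p = 0, q = 3, z = -9
3. C2, p ≥ 0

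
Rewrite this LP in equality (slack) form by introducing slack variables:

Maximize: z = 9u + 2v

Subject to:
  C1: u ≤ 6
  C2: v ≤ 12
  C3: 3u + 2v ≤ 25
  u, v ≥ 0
max z = 9u + 2v

s.t.
  u + s1 = 6
  v + s2 = 12
  3u + 2v + s3 = 25
  u, v, s1, s2, s3 ≥ 0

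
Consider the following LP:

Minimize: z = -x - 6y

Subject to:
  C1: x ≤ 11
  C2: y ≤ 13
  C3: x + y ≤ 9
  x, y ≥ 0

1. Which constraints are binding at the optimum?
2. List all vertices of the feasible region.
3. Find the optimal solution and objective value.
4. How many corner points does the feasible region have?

1. C3, x ≥ 0
2. (0, 0), (9, 0), (0, 9)
3. x = 0, y = 9, z = -54
4. 3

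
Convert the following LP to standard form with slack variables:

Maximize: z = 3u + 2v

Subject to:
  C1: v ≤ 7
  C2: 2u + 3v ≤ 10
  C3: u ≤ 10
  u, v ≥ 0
max z = 3u + 2v

s.t.
  v + s1 = 7
  2u + 3v + s2 = 10
  u + s3 = 10
  u, v, s1, s2, s3 ≥ 0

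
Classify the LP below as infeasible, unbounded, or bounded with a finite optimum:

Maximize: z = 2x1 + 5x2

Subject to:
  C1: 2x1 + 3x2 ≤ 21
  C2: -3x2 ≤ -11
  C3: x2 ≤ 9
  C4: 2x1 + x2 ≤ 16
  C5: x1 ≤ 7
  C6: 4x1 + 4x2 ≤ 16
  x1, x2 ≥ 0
The point (0, 4) satisfies every constraint, so the LP is feasible; the constraints give x1 ≤ 7 and x2 ≤ 9, which with x1, x2 ≥ 0 keep the feasible region inside a bounded box. A feasible, bounded LP attains a finite optimum at a vertex.

Evaluating z = 2x1 + 5x2 at each vertex:
  (0, 3.667): z = 18.33
  (0.3333, 3.667): z = 19
  (0, 4): z = 20

The LP has an optimal solution: (0, 4) with z = 20.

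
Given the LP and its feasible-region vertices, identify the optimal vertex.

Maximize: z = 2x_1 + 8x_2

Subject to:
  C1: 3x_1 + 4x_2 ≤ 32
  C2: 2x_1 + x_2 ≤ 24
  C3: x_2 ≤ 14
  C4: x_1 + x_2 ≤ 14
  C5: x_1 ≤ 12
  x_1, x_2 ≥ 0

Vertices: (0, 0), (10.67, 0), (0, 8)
Evaluating z = 2x_1 + 8x_2 at each vertex:
  (0, 0): z = 0
  (10.67, 0): z = 21.33
  (0, 8): z = 64

The largest value is z = 64, attained at (0, 8).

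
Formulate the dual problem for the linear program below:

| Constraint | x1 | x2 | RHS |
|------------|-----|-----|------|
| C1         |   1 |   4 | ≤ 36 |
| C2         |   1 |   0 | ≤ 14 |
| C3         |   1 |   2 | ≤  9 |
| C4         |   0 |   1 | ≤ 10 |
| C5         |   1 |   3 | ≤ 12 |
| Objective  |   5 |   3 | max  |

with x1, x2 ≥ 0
Minimize: z = 36y1 + 14y2 + 9y3 + 10y4 + 12y5

Subject to:
  C1: -y1 - y2 - y3 - y5 ≤ -5
  C2: -4y1 - 2y3 - y4 - 3y5 ≤ -3
  y1, y2, y3, y4, y5 ≥ 0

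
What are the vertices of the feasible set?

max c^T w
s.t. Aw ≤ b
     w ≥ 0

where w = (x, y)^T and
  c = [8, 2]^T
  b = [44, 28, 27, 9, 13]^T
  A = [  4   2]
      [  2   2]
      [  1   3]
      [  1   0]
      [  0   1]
Each vertex is the intersection of two constraint boundaries that also satisfies all remaining constraints:
  x = 0 and y = 0 → (0, 0)
  x = 9 and y = 0 → (9, 0)
  4x + 2y = 44 and x = 9 → (9, 4)
  4x + 2y = 44 and 2x + 2y = 28 → (8, 6)
  2x + 2y = 28 and x + 3y = 27 → (7.5, 6.5)
  x + 3y = 27 and x = 0 → (0, 9)

Vertices: (0, 0), (9, 0), (9, 4), (8, 6), (7.5, 6.5), (0, 9)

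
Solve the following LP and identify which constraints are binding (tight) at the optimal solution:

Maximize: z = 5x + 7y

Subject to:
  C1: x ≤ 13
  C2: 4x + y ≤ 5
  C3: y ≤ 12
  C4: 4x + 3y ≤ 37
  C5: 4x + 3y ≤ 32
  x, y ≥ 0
Optimal: x = 0, y = 5
Binding: C2, x ≥ 0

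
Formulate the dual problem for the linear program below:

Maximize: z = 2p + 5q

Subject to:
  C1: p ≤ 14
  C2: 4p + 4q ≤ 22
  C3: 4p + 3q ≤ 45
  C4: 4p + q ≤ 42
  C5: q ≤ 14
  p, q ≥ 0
Minimize: z = 14y1 + 22y2 + 45y3 + 42y4 + 14y5

Subject to:
  C1: -y1 - 4y2 - 4y3 - 4y4 ≤ -2
  C2: -4y2 - 3y3 - y4 - y5 ≤ -5
  y1, y2, y3, y4, y5 ≥ 0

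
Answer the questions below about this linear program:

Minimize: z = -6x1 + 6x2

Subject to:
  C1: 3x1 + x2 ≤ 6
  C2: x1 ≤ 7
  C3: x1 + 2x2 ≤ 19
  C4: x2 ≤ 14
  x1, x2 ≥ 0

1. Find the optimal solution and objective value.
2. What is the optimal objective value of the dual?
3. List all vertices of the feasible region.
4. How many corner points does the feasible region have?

1. x1 = 2, x2 = 0, z = -12
2. -12 (by strong duality, equal to the primal optimum)
3. (0, 0), (2, 0), (0, 6)
4. 3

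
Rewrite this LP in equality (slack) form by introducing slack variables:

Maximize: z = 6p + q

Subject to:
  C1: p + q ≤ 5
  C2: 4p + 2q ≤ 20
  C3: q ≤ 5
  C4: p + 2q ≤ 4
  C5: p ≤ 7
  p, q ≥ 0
max z = 6p + q

s.t.
  p + q + s1 = 5
  4p + 2q + s2 = 20
  q + s3 = 5
  p + 2q + s4 = 4
  p + s5 = 7
  p, q, s1, s2, s3, s4, s5 ≥ 0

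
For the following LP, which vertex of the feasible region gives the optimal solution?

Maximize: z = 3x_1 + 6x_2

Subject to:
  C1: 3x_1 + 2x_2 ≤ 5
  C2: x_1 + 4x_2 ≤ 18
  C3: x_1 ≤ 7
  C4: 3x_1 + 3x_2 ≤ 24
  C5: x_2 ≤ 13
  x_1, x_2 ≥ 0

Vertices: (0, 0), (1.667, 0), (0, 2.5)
Evaluating z = 3x_1 + 6x_2 at each vertex:
  (0, 0): z = 0
  (1.667, 0): z = 5
  (0, 2.5): z = 15

The largest value is z = 15, attained at (0, 2.5).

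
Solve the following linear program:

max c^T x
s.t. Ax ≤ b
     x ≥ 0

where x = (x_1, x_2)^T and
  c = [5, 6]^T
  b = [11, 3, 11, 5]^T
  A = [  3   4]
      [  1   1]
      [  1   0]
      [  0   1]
Each vertex is the intersection of two constraint boundaries that also satisfies all remaining constraints:
  x_1 = 0 and x_2 = 0 → (0, 0)
  x_1 + x_2 = 3 and x_2 = 0 → (3, 0)
  3x_1 + 4x_2 = 11 and x_1 + x_2 = 3 → (1, 2)
  3x_1 + 4x_2 = 11 and x_1 = 0 → (0, 2.75)

Evaluating z = 5x_1 + 6x_2 at each vertex:
  (0, 0): z = 0
  (3, 0): z = 15
  (1, 2): z = 17
  (0, 2.75): z = 16.5

The maximum is at (1, 2) with z = 17.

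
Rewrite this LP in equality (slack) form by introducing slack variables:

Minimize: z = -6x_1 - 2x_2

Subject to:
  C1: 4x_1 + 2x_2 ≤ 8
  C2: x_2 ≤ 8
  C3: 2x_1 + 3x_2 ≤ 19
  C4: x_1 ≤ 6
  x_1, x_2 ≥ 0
min z = -6x_1 - 2x_2

s.t.
  4x_1 + 2x_2 + s1 = 8
  x_2 + s2 = 8
  2x_1 + 3x_2 + s3 = 19
  x_1 + s4 = 6
  x_1, x_2, s1, s2, s3, s4 ≥ 0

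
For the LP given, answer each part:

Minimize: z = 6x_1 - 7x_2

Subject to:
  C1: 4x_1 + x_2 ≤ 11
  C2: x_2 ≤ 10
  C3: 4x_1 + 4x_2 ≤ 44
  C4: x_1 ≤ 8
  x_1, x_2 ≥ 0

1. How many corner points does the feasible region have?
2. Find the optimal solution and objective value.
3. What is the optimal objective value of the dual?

1. 4
2. x_1 = 0, x_2 = 10, z = -70
3. -70 (by strong duality, equal to the primal optimum)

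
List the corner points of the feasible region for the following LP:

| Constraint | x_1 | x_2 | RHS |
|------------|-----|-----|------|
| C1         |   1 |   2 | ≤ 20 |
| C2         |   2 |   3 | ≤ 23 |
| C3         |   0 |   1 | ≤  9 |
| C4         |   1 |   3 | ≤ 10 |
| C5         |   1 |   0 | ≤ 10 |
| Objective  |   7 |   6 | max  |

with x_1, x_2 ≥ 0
Each vertex is the intersection of two constraint boundaries that also satisfies all remaining constraints:
  x_1 = 0 and x_2 = 0 → (0, 0)
  x_1 + 3x_2 = 10 and x_1 = 10 → (10, 0)
  x_1 + 3x_2 = 10 and x_1 = 0 → (0, 3.333)

Vertices: (0, 0), (10, 0), (0, 3.333)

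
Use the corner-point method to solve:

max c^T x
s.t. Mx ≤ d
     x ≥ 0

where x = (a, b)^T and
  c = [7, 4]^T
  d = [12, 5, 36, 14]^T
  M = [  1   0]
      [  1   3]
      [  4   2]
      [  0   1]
a = 5, b = 0, z = 35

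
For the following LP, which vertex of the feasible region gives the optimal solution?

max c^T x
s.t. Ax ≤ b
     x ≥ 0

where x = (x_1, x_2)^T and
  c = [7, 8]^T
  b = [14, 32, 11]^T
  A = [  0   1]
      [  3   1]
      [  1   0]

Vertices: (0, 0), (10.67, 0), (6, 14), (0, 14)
Evaluating z = 7x_1 + 8x_2 at each vertex:
  (0, 0): z = 0
  (10.67, 0): z = 74.67
  (6, 14): z = 154
  (0, 14): z = 112

The largest value is z = 154, attained at (6, 14).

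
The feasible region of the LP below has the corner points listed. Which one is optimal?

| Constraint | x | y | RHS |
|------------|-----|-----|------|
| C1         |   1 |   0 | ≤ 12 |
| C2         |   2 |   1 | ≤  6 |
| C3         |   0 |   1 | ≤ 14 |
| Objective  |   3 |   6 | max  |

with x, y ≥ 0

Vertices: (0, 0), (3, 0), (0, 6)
Evaluating z = 3x + 6y at each vertex:
  (0, 0): z = 0
  (3, 0): z = 9
  (0, 6): z = 36

The largest value is z = 36, attained at (0, 6).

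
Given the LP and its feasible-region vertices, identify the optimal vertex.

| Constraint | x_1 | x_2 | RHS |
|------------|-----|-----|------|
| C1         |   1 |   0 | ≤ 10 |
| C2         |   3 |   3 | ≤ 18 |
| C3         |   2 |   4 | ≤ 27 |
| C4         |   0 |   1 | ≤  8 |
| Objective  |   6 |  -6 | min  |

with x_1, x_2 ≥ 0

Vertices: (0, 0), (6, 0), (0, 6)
(0, 6) with z = -36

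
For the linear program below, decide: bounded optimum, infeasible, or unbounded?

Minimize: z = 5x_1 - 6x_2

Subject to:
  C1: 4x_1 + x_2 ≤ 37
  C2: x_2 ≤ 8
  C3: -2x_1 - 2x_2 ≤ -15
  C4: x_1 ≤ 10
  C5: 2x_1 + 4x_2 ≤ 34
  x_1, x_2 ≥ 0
The point (0, 8) satisfies every constraint, so the LP is feasible; the constraints give x_1 ≤ 10 and x_2 ≤ 8, which with x_1, x_2 ≥ 0 keep the feasible region inside a bounded box. A feasible, bounded LP attains a finite optimum at a vertex.

Bounded optimum: z* = -48 at (0, 8).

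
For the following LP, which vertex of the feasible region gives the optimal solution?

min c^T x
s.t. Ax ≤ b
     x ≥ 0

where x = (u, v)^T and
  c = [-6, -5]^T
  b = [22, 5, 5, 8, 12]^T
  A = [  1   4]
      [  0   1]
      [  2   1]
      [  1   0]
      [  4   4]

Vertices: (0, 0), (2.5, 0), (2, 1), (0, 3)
Evaluating z = -6u - 5v at each vertex:
  (0, 0): z = 0
  (2.5, 0): z = -15
  (2, 1): z = -17
  (0, 3): z = -15

The smallest value is z = -17, attained at (2, 1).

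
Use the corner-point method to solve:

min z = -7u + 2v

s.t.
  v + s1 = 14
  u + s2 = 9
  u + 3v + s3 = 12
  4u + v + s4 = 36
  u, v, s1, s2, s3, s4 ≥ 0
Each vertex is the intersection of two constraint boundaries that also satisfies all remaining constraints:
  u = 0 and v = 0 → (0, 0)
  u = 9 and 4u + v = 36 → (9, 0)
  u + 3v = 12 and 4u + v = 36 → (8.727, 1.091)
  u + 3v = 12 and u = 0 → (0, 4)

Evaluating z = -7u + 2v at each vertex:
  (0, 0): z = 0
  (9, 0): z = -63
  (8.727, 1.091): z = -58.91
  (0, 4): z = 8

The minimum is at (9, 0) with z = -63.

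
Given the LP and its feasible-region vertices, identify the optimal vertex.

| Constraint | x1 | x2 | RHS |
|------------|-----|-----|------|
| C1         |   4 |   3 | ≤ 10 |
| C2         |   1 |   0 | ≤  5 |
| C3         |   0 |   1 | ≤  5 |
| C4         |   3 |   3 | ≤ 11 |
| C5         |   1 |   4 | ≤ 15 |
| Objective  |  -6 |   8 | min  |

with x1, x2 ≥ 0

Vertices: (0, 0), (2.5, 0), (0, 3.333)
(2.5, 0) with z = -15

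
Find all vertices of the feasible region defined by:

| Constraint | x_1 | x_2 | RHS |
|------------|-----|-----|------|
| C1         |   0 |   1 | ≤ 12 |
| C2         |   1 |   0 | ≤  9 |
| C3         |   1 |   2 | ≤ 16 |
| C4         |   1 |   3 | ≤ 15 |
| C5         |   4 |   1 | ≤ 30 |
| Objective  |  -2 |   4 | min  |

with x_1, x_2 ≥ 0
Each vertex is the intersection of two constraint boundaries that also satisfies all remaining constraints:
  x_1 = 0 and x_2 = 0 → (0, 0)
  4x_1 + x_2 = 30 and x_2 = 0 → (7.5, 0)
  x_1 + 3x_2 = 15 and 4x_1 + x_2 = 30 → (6.818, 2.727)
  x_1 + 3x_2 = 15 and x_1 = 0 → (0, 5)

Vertices: (0, 0), (7.5, 0), (6.818, 2.727), (0, 5)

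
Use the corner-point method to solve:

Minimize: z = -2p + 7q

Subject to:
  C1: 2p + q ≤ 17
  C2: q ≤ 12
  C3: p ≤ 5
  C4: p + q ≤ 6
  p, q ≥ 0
Each vertex is the intersection of two constraint boundaries that also satisfies all remaining constraints:
  p = 0 and q = 0 → (0, 0)
  p = 5 and q = 0 → (5, 0)
  p = 5 and p + q = 6 → (5, 1)
  p + q = 6 and p = 0 → (0, 6)

Evaluating z = -2p + 7q at each vertex:
  (0, 0): z = 0
  (5, 0): z = -10
  (5, 1): z = -3
  (0, 6): z = 42

The minimum is at (5, 0) with z = -10.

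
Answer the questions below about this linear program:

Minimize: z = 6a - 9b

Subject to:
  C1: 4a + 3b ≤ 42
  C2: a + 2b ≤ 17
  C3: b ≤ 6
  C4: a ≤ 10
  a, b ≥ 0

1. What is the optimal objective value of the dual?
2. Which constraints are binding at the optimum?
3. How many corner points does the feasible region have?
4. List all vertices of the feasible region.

1. -54 (by strong duality, equal to the primal optimum)
2. C3, a ≥ 0
3. 6
4. (0, 0), (10, 0), (10, 0.6667), (6.6, 5.2), (5, 6), (0, 6)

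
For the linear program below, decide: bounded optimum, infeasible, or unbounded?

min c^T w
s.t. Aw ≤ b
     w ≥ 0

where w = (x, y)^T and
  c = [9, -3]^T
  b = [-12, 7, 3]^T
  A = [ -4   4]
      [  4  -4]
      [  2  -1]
One constraint requires 4x - 4y ≤ 7, while the constraint -4x + 4y ≤ -12 is equivalent to 4x - 4y ≥ 12. Together they would need 12 ≤ 4x - 4y ≤ 7, which is impossible since 12 > 7. No point satisfies all constraints.

The feasible region is empty; the LP is infeasible.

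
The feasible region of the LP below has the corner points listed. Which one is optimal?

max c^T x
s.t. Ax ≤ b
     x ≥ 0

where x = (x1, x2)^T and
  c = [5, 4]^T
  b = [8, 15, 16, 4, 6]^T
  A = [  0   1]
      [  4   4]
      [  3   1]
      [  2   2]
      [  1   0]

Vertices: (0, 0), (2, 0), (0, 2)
Evaluating z = 5x1 + 4x2 at each vertex:
  (0, 0): z = 0
  (2, 0): z = 10
  (0, 2): z = 8

The largest value is z = 10, attained at (2, 0).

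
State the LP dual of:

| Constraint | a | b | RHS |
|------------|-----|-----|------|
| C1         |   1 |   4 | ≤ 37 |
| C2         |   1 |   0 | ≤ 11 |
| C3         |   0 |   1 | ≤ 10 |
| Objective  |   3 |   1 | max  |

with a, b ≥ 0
Minimize: z = 37y1 + 11y2 + 10y3

Subject to:
  C1: -y1 - y2 ≤ -3
  C2: -4y1 - y3 ≤ -1
  y1, y2, y3 ≥ 0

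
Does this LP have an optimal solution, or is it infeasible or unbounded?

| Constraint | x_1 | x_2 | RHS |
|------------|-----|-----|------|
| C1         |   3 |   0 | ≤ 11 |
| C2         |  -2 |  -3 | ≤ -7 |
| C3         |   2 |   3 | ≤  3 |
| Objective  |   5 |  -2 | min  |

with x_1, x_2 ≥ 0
C3 requires 2x_1 + 3x_2 ≤ 3, while C2 (-2x_1 - 3x_2 ≤ -7) is equivalent to 2x_1 + 3x_2 ≥ 7. Together they would need 7 ≤ 2x_1 + 3x_2 ≤ 3, which is impossible since 7 > 3. No point satisfies all constraints.

The feasible region is empty; the LP is infeasible.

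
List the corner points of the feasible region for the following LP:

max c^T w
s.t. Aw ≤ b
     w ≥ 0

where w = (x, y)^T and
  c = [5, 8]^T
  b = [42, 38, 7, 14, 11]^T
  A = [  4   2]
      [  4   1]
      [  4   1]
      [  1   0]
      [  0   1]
Each vertex is the intersection of two constraint boundaries that also satisfies all remaining constraints:
  x = 0 and y = 0 → (0, 0)
  4x + y = 7 and y = 0 → (1.75, 0)
  4x + y = 7 and x = 0 → (0, 7)

Vertices: (0, 0), (1.75, 0), (0, 7)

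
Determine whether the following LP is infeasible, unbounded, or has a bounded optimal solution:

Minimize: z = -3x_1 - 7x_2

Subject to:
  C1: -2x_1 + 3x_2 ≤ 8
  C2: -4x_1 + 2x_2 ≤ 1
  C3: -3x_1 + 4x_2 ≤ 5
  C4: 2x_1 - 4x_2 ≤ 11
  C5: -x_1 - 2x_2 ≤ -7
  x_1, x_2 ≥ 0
Feasible point: (3, 2) satisfies every constraint, so the LP is feasible.
Direction d = (3, 2): for each constraint row a, a·d ≤ 0 —
  (-2)(3) + (3)(2) = 0 ≤ 0
  (-4)(3) + (2)(2) = -8 ≤ 0
  (-3)(3) + (4)(2) = -1 ≤ 0
  (2)(3) + (-4)(2) = -2 ≤ 0
  (-1)(3) + (-2)(2) = -7 ≤ 0
and d ≥ 0, so (3, 2) + t·d stays feasible for every t ≥ 0. Along this ray z = -3x_1 - 7x_2 changes by -23 per unit t, so z → −∞.

The LP is unbounded; z can be made arbitrarily small.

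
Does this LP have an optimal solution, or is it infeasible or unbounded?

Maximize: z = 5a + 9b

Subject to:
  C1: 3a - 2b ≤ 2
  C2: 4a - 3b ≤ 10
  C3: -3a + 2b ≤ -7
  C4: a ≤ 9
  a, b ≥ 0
C1 requires 3a - 2b ≤ 2, while C3 (-3a + 2b ≤ -7) is equivalent to 3a - 2b ≥ 7. Together they would need 7 ≤ 3a - 2b ≤ 2, which is impossible since 7 > 2. No point satisfies all constraints.

Infeasible — the constraint set is empty.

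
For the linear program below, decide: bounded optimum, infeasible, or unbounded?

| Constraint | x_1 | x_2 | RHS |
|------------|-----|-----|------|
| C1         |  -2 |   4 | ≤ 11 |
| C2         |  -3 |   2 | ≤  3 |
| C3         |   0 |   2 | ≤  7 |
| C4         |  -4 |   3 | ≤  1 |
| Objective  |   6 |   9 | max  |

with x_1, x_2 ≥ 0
Feasible point: (0, 0) satisfies every constraint, so the LP is feasible.
Direction d = (1, 0): for each constraint row a, a·d ≤ 0 —
  (-2)(1) + (4)(0) = -2 ≤ 0
  (-3)(1) + (2)(0) = -3 ≤ 0
  (0)(1) + (2)(0) = 0 ≤ 0
  (-4)(1) + (3)(0) = -4 ≤ 0
and d ≥ 0, so (0, 0) + t·d stays feasible for every t ≥ 0. Along this ray z = 6x_1 + 9x_2 changes by 6 per unit t, so z → +∞.

Unbounded — the objective can increase without bound over the feasible region.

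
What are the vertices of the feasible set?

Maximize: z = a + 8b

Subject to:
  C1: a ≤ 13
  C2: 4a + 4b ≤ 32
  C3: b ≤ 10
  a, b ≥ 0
Each vertex is the intersection of two constraint boundaries that also satisfies all remaining constraints:
  a = 0 and b = 0 → (0, 0)
  4a + 4b = 32 and b = 0 → (8, 0)
  4a + 4b = 32 and a = 0 → (0, 8)

Vertices: (0, 0), (8, 0), (0, 8)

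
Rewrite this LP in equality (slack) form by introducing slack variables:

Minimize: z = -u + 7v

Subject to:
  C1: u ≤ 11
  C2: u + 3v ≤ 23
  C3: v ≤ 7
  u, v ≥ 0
min z = -u + 7v

s.t.
  u + s1 = 11
  u + 3v + s2 = 23
  v + s3 = 7
  u, v, s1, s2, s3 ≥ 0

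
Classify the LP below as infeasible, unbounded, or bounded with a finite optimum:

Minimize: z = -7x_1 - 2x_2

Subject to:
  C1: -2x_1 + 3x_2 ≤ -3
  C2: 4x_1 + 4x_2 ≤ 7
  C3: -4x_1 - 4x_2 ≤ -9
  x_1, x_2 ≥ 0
C2 requires 4x_1 + 4x_2 ≤ 7, while C3 (-4x_1 - 4x_2 ≤ -9) is equivalent to 4x_1 + 4x_2 ≥ 9. Together they would need 9 ≤ 4x_1 + 4x_2 ≤ 7, which is impossible since 9 > 7. No point satisfies all constraints.

The feasible region is empty; the LP is infeasible.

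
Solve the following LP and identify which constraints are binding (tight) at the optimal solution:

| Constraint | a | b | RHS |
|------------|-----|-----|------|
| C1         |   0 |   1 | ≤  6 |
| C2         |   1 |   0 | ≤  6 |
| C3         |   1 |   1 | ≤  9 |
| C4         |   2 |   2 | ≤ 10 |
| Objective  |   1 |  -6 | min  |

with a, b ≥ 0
Optimal: a = 0, b = 5
Slack at optimum:
  C1: slack = 1
  C2: slack = 6
  C3: slack = 4
  C4: slack = 0 (binding)
  a ≥ 0: a = 0 (binding)
  b ≥ 0: b = 5
Binding constraints: C4, a ≥ 0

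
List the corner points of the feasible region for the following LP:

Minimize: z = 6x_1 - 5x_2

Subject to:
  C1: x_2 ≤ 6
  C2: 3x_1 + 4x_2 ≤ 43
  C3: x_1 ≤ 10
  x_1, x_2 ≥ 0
Each vertex is the intersection of two constraint boundaries that also satisfies all remaining constraints:
  x_1 = 0 and x_2 = 0 → (0, 0)
  x_1 = 10 and x_2 = 0 → (10, 0)
  3x_1 + 4x_2 = 43 and x_1 = 10 → (10, 3.25)
  x_2 = 6 and 3x_1 + 4x_2 = 43 → (6.333, 6)
  x_2 = 6 and x_1 = 0 → (0, 6)

Vertices: (0, 0), (10, 0), (10, 3.25), (6.333, 6), (0, 6)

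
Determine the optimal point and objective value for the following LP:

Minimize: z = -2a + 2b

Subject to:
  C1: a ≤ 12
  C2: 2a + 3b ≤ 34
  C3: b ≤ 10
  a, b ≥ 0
a = 12, b = 0, z = -24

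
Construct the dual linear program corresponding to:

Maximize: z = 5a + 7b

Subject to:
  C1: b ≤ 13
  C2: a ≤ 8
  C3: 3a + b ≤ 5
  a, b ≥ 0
Minimize: z = 13y1 + 8y2 + 5y3

Subject to:
  C1: -y2 - 3y3 ≤ -5
  C2: -y1 - y3 ≤ -7
  y1, y2, y3 ≥ 0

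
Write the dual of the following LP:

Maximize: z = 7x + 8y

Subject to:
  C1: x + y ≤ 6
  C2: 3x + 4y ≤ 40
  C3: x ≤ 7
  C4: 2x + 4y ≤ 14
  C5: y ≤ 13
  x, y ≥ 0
Minimize: z = 6y1 + 40y2 + 7y3 + 14y4 + 13y5

Subject to:
  C1: -y1 - 3y2 - y3 - 2y4 ≤ -7
  C2: -y1 - 4y2 - 4y4 - y5 ≤ -8
  y1, y2, y3, y4, y5 ≥ 0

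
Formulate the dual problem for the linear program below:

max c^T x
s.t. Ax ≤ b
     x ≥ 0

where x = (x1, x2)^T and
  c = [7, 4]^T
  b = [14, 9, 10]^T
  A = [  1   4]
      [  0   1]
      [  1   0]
Minimize: z = 14y1 + 9y2 + 10y3

Subject to:
  C1: -y1 - y3 ≤ -7
  C2: -4y1 - y2 ≤ -4
  y1, y2, y3 ≥ 0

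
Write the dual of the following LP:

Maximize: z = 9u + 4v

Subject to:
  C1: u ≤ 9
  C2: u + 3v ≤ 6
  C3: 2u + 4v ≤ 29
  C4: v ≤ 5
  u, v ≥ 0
Minimize: z = 9y1 + 6y2 + 29y3 + 5y4

Subject to:
  C1: -y1 - y2 - 2y3 ≤ -9
  C2: -3y2 - 4y3 - y4 ≤ -4
  y1, y2, y3, y4 ≥ 0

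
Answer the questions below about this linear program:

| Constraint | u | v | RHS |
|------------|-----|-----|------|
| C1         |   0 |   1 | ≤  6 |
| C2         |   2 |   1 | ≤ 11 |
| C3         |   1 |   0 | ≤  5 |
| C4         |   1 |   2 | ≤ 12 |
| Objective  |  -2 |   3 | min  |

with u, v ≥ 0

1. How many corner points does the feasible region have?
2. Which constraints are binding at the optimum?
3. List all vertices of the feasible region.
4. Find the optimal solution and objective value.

1. 5
2. C3, v ≥ 0
3. (0, 0), (5, 0), (5, 1), (3.333, 4.333), (0, 6)
4. u = 5, v = 0, z = -10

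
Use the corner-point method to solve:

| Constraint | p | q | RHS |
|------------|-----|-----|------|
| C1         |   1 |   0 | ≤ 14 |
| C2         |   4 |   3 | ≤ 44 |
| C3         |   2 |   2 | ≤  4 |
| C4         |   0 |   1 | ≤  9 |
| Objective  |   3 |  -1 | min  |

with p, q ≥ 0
p = 0, q = 2, z = -2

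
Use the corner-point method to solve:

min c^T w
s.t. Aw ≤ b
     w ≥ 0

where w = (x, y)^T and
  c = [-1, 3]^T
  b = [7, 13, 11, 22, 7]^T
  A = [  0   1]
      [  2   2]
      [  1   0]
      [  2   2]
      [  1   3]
x = 6.5, y = 0, z = -6.5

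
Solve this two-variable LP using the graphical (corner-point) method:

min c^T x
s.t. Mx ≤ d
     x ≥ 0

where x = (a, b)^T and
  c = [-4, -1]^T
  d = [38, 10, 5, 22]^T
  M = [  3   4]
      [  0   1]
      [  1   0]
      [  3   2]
Each vertex is the intersection of two constraint boundaries that also satisfies all remaining constraints:
  a = 0 and b = 0 → (0, 0)
  a = 5 and b = 0 → (5, 0)
  a = 5 and 3a + 2b = 22 → (5, 3.5)
  3a + 4b = 38 and 3a + 2b = 22 → (2, 8)
  3a + 4b = 38 and a = 0 → (0, 9.5)

Evaluating z = -4a - b at each vertex:
  (0, 0): z = 0
  (5, 0): z = -20
  (5, 3.5): z = -23.5
  (2, 8): z = -16
  (0, 9.5): z = -9.5

The minimum is at (5, 3.5) with z = -23.5.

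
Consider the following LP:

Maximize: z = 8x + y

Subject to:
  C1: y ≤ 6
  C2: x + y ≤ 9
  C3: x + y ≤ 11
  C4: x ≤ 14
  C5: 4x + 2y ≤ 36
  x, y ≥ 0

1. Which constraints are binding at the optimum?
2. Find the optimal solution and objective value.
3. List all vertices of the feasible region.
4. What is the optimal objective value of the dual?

1. C2, C5, y ≥ 0
2. x = 9, y = 0, z = 72
3. (0, 0), (9, 0), (3, 6), (0, 6)
4. 72 (by strong duality, equal to the primal optimum)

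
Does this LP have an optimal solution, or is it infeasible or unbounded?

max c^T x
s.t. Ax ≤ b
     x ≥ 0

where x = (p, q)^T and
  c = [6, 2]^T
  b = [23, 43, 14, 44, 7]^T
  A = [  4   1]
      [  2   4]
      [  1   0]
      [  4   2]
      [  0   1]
The point (4, 7) satisfies every constraint, so the LP is feasible; the constraints give p ≤ 14 and q ≤ 7, which with p, q ≥ 0 keep the feasible region inside a bounded box. A feasible, bounded LP attains a finite optimum at a vertex.

Evaluating z = 6p + 2q at each vertex:
  (0, 0): z = 0
  (5.75, 0): z = 34.5
  (4, 7): z = 38
  (0, 7): z = 14

Feasible with finite optimum z* = 38 at (4, 7).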